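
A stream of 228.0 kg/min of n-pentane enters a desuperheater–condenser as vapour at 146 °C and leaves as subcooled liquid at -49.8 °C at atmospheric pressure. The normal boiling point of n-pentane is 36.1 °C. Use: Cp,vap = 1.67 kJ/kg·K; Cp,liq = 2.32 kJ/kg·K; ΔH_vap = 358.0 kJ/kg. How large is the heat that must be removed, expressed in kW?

Q_c = 2820 kW

vapour 146→36.1 °C: -183.53 kJ/kg
condensation at 36.1 °C: -358 kJ/kg
liquid 36.1→-49.8 °C: -199.29 kJ/kg
Δh = -183.53 + -358 + -199.29 = -740.82 kJ/kg
Q = ṁ·Δh = 228.0 kg/min × -740.82 kJ/kg = -168910 kJ/min
|Q| = 2815.1 kW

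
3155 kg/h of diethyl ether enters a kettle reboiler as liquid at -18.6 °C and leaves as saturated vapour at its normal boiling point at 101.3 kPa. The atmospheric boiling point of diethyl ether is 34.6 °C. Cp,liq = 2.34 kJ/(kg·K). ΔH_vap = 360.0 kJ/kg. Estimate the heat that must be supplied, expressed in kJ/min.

Q = 25500 kJ/min

liquid -18.6→34.6 °C: 124.49 kJ/kg
vaporisation at 34.6 °C: 360 kJ/kg
Δh = 124.49 + 360 = 484.49 kJ/kg
Q = ṁ·Δh = 3155 kg/h × 484.49 kJ/kg = 1.5286e+06 kJ/h
|Q| = 424.6 kW = 25476 kJ/min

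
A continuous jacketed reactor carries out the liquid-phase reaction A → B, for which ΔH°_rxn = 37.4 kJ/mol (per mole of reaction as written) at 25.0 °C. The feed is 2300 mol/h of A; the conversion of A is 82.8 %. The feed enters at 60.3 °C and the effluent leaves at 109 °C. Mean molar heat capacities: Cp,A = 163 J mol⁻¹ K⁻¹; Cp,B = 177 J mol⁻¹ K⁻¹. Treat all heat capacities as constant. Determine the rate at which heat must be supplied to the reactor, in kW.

Extent of reaction ξ = 0.828 × 2300 = 1904.4 mol/h
Reaction term: ξ·ΔH°_rxn = 1904.4 × 37.4 = 71225 kJ/h
Sensible, feed 60.3→25 °C: -13234 kJ/h
Outlet flows (mol/h): A 395.6, B 1904.4
Sensible, products 25→109 °C: 33731 kJ/h
Q = ΔH = 91722 kJ/h = 25.478 kW
Heat supplied = 25.478 kW

Q_in = 25.5 kW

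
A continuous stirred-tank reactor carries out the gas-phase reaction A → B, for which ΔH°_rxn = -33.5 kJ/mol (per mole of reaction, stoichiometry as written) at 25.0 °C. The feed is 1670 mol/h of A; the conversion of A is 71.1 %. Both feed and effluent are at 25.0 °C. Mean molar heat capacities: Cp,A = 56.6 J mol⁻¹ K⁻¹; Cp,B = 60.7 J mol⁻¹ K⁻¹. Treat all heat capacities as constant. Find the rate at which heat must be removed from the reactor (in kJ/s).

Q_out = 11.0 kJ/s

Extent of reaction ξ = 0.711 × 1670 = 1187.4 mol/h
Reaction term: ξ·ΔH°_rxn = 1187.4 × -33.5 = -39777 kJ/h
Q = ΔH = -39777 kJ/h = -11.049 kW
Heat removed = 11.049 kJ/s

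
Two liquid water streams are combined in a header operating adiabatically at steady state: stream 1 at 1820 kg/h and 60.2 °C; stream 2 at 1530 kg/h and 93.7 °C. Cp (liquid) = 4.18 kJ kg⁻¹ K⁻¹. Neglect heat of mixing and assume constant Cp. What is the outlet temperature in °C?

Energy balance with Q = 0: Σ ṁᵢCp,ᵢ(T_out − Tᵢ) = 0
T_out = Σ ṁᵢCp,ᵢTᵢ / Σ ṁᵢCp,ᵢ
      = 1.0572e+06 / 14003 = 75.5 °C

T_out = 75.5 °C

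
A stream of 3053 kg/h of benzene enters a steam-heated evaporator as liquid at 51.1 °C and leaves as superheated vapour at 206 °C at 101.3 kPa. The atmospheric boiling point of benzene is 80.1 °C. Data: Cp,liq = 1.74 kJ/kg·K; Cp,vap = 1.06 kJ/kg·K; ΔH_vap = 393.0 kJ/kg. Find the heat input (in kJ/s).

liquid 51.1→80.1 °C: 50.46 kJ/kg
vaporisation at 80.1 °C: 393 kJ/kg
vapour 80.1→206 °C: 133.45 kJ/kg
Δh = 50.46 + 393 + 133.45 = 576.91 kJ/kg
Q = ṁ·Δh = 3053 kg/h × 576.91 kJ/kg = 1.7613e+06 kJ/h
|Q| = 489.26 kW

Q = 489 kJ/s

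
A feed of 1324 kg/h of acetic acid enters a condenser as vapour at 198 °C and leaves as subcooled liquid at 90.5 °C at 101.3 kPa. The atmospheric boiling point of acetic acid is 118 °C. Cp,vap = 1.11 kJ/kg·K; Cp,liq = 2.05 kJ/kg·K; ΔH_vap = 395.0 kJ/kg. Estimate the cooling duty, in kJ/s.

Q_c = 199 kJ/s

vapour 198→118 °C: -88.8 kJ/kg
condensation at 118 °C: -395 kJ/kg
liquid 118→90.5 °C: -56.375 kJ/kg
Δh = -88.8 + -395 + -56.375 = -540.17 kJ/kg
Q = ṁ·Δh = 1324 kg/h × -540.17 kJ/kg = -715190 kJ/h
|Q| = 198.66 kW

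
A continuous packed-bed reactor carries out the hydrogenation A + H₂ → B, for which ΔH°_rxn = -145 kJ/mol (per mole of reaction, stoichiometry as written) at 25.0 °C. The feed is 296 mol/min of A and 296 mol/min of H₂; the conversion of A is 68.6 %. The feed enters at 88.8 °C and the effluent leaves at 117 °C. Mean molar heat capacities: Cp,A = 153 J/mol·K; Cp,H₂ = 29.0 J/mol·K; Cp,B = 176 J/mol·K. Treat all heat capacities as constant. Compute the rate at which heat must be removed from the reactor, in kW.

Q_out = 467 kW

Extent of reaction ξ = 0.686 × 296 = 203.06 mol/min
Reaction term: ξ·ΔH°_rxn = 203.06 × -145 = -29443 kJ/min
Sensible, feed 88.8→25 °C: -3437 kJ/min
Outlet flows (mol/min): A 92.944, H₂ 92.944, B 203.06
Sensible, products 25→117 °C: 4844.1 kJ/min
Q = ΔH = -28036 kJ/min = -467.27 kW
Heat removed = 467.27 kW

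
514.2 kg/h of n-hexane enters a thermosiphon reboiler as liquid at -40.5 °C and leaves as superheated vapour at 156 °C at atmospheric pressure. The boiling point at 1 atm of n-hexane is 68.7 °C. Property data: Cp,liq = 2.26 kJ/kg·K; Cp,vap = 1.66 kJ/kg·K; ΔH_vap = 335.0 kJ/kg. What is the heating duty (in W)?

Q = 104000 W

liquid -40.5→68.7 °C: 246.79 kJ/kg
vaporisation at 68.7 °C: 335 kJ/kg
vapour 68.7→156 °C: 144.92 kJ/kg
Δh = 246.79 + 335 + 144.92 = 726.71 kJ/kg
Q = ṁ·Δh = 514.2 kg/h × 726.71 kJ/kg = 373670 kJ/h
|Q| = 103.8 kW = 103800 W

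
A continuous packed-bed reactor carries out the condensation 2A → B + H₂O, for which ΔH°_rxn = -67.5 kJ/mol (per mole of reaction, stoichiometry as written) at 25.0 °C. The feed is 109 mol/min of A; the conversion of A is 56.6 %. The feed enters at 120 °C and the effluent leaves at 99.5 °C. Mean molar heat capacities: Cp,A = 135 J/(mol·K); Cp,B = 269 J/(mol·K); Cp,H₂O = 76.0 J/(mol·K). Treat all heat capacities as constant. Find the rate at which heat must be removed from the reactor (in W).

Q_out = 36900 W

Extent of reaction ξ = 0.566 × 109 / 2 = 30.847 mol/min
Reaction term: ξ·ΔH°_rxn = 30.847 × -67.5 = -2082.2 kJ/min
Sensible, feed 120→25 °C: -1397.9 kJ/min
Outlet flows (mol/min): A 47.306, B 30.847, H₂O 30.847
Sensible, products 25→99.5 °C: 1268.6 kJ/min
Q = ΔH = -2211.5 kJ/min = -36.858 kW
Heat removed = 36858 W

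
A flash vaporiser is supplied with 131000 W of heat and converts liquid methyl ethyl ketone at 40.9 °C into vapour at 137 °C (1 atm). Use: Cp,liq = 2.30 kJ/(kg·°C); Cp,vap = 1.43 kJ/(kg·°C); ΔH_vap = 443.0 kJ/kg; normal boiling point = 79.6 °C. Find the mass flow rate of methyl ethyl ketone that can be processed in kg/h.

ṁ = 768 kg/h

Δh = 2.30×(79.6−40.9) + 443.0 + 1.43×(137−79.6) = 614.09 kJ/kg
Q = 131000 W = 131 kJ/s = 471600 kJ/h
ṁ = Q/Δh = 471600 / 614.09 = 767.96 kg/h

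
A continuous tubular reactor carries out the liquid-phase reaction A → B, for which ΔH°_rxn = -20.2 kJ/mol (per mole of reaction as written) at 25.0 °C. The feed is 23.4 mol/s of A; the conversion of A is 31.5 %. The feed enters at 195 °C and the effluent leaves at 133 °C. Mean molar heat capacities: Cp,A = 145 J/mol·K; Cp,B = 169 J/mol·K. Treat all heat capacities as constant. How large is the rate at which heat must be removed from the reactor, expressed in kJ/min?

Q_out = 20400 kJ/min

Extent of reaction ξ = 0.315 × 23.4 = 7.371 mol/s
Reaction term: ξ·ΔH°_rxn = 7.371 × -20.2 = -148.89 kJ/s
Sensible, feed 195→25 °C: -576.81 kJ/s
Outlet flows (mol/s): A 16.029, B 7.371
Sensible, products 25→133 °C: 385.55 kJ/s
Q = ΔH = -340.15 kJ/s = -340.15 kW
Heat removed = 20409 kJ/min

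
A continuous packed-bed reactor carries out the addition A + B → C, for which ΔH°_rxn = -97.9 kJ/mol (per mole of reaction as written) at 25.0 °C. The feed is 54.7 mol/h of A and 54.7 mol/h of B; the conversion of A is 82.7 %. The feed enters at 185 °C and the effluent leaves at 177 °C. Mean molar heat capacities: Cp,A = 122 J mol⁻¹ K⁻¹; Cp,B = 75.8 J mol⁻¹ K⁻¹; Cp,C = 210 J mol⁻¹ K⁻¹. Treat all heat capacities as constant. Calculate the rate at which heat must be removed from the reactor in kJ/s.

Extent of reaction ξ = 0.827 × 54.7 = 45.237 mol/h
Reaction term: ξ·ΔH°_rxn = 45.237 × -97.9 = -4428.7 kJ/h
Sensible, feed 185→25 °C: -1731.1 kJ/h
Outlet flows (mol/h): A 9.4631, B 9.4631, C 45.237
Sensible, products 25→177 °C: 1728.5 kJ/h
Q = ΔH = -4431.4 kJ/h = -1.2309 kW
Heat removed = 1.2309 kJ/s

Q_out = 1.23 kJ/s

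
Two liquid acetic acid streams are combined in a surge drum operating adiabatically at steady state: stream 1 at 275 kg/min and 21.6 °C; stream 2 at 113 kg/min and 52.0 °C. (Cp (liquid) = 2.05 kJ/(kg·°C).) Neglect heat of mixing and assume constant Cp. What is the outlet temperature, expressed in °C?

Adiabatic, steady state ⇒ Σ ṁᵢCp,ᵢ(T_out − Tᵢ) = 0
Σ ṁᵢCp,ᵢTᵢ = 275×2.05×21.6 + 113×2.05×52.0 = 24223
Σ ṁᵢCp,ᵢ = 275×2.05 + 113×2.05 = 795.4
T_out = 24223 / 795.4 = 30.454 °C

T_out = 30.5 °C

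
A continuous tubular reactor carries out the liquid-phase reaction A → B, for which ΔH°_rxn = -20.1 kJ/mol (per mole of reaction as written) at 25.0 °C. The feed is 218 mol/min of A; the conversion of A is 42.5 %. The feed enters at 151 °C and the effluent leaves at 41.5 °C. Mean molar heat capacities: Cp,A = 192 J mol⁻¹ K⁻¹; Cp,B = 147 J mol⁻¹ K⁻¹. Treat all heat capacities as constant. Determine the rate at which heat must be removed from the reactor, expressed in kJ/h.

Q_out = 391000 kJ/h

Extent of reaction ξ = 0.425 × 218 = 92.65 mol/min
Reaction term: ξ·ΔH°_rxn = 92.65 × -20.1 = -1862.3 kJ/min
Sensible, feed 151→25 °C: -5273.9 kJ/min
Outlet flows (mol/min): A 125.35, B 92.65
Sensible, products 25→41.5 °C: 621.83 kJ/min
Q = ΔH = -6514.3 kJ/min = -108.57 kW
Heat removed = 390860 kJ/h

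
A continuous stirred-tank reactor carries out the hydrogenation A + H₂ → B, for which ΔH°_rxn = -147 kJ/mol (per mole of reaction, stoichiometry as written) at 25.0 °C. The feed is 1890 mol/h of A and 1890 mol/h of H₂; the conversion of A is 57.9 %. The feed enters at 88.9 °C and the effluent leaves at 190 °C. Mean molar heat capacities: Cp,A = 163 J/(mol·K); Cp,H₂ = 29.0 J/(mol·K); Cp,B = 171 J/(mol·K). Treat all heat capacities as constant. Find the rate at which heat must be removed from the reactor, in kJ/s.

Extent of reaction ξ = 0.579 × 1890 = 1094.3 mol/h
Reaction term: ξ·ΔH°_rxn = 1094.3 × -147 = -160860 kJ/h
Sensible, feed 88.9→25 °C: -23188 kJ/h
Outlet flows (mol/h): A 795.69, H₂ 795.69, B 1094.3
Sensible, products 25→190 °C: 56083 kJ/h
Q = ΔH = -127970 kJ/h = -35.547 kW
Heat removed = 35.547 kJ/s

Q_out = 35.5 kJ/s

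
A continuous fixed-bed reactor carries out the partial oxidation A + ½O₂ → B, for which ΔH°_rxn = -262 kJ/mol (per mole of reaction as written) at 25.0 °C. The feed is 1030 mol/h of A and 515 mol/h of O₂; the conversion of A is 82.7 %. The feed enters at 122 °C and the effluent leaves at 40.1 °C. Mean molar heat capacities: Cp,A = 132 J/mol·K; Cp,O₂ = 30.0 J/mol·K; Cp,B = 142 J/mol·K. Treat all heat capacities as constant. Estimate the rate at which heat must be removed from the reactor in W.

Q_out = 65500 W

Extent of reaction ξ = 0.827 × 1030 = 851.81 mol/h
Reaction term: ξ·ΔH°_rxn = 851.81 × -262 = -223170 kJ/h
Sensible, feed 122→25 °C: -14687 kJ/h
Outlet flows (mol/h): A 178.19, O₂ 89.095, B 851.81
Sensible, products 25→40.1 °C: 2222 kJ/h
Q = ΔH = -235640 kJ/h = -65.455 kW
Heat removed = 65455 W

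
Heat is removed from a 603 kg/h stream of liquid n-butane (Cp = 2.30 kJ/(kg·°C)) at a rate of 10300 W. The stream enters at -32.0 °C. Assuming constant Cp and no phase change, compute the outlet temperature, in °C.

Q = 10300 W = 37080 kJ/h
ΔT = Q/(ṁ·Cp) = 37080/(603×2.30) = 26.736 K
T_out = -32.0 − 26.736 = -58.736 °C

T_out = -58.7 °C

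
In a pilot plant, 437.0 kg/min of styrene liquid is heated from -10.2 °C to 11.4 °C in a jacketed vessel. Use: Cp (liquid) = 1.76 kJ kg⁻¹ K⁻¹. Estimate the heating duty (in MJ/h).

Q = 997 MJ/h

Q = ṁ·Cp·ΔT = 437.0 × 1.76 × (11.4 − -10.2) = 16613 kJ/min
Converting: 16613 / 60 s = 276.88 kW
Heating duty = 996.78 MJ/h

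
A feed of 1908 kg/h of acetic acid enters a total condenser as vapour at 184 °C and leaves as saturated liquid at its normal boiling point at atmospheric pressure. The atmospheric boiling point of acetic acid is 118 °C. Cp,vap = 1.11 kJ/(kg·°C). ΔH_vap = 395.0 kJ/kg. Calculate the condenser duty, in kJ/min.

Q_c = 14900 kJ/min

vapour 184→118 °C: -73.26 kJ/kg
condensation at 118 °C: -395 kJ/kg
Δh = -73.26 + -395 = -468.26 kJ/kg
Q = ṁ·Δh = 1908 kg/h × -468.26 kJ/kg = -893440 kJ/h
|Q| = 248.18 kW = 14891 kJ/min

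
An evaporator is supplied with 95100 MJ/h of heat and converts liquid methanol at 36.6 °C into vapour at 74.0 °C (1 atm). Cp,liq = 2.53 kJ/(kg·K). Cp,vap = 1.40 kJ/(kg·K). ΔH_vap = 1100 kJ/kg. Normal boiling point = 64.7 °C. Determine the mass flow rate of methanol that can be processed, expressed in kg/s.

Δh = 2.53×(64.7−36.6) + 1100 + 1.40×(74.0−64.7) = 1184.1 kJ/kg
Q = 95100 MJ/h = 26417 kJ/s = 26417 kJ/s
ṁ = Q/Δh = 26417 / 1184.1 = 22.309 kg/s

ṁ = 22.3 kg/s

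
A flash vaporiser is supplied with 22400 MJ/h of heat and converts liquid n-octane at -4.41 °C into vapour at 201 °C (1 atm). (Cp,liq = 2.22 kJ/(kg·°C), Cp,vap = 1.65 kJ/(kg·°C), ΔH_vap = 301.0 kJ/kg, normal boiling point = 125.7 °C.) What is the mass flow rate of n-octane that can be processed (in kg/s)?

ṁ = 8.71 kg/s

Δh = 2.22×(125.7−-4.41) + 301.0 + 1.65×(201−125.7) = 714.09 kJ/kg
Q = 22400 MJ/h = 6222.2 kJ/s = 6222.2 kJ/s
ṁ = Q/Δh = 6222.2 / 714.09 = 8.7135 kg/s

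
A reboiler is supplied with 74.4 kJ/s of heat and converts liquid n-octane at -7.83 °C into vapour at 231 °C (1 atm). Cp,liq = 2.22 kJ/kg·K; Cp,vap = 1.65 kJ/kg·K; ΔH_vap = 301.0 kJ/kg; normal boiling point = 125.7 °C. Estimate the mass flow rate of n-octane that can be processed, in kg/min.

Δh = 2.22×(125.7−-7.83) + 301.0 + 1.65×(231−125.7) = 771.18 kJ/kg
Q = 74.4 kJ/s = 74.4 kJ/s = 4464 kJ/min
ṁ = Q/Δh = 4464 / 771.18 = 5.7885 kg/min

ṁ = 5.79 kg/min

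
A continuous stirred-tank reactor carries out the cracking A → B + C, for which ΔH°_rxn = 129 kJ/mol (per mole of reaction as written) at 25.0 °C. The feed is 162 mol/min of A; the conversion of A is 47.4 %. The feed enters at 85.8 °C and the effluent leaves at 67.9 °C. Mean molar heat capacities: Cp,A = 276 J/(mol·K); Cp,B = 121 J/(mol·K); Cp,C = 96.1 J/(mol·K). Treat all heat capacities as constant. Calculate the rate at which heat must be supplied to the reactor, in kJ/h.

Q_in = 535000 kJ/h

Extent of reaction ξ = 0.474 × 162 = 76.788 mol/min
Reaction term: ξ·ΔH°_rxn = 76.788 × 129 = 9905.7 kJ/min
Sensible, feed 85.8→25 °C: -2718.5 kJ/min
Outlet flows (mol/min): A 85.212, B 76.788, C 76.788
Sensible, products 25→67.9 °C: 1724.1 kJ/min
Q = ΔH = 8911.3 kJ/min = 148.52 kW
Heat supplied = 534680 kJ/h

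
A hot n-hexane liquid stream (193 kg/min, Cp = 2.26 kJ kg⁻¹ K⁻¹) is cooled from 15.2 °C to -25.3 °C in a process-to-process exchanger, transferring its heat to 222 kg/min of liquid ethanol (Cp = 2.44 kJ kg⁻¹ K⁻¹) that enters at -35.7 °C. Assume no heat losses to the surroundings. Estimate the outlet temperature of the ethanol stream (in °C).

T_c,out = -3.09 °C

Heat released by hot stream: Q = 193 × 2.26 × (15.2 − -25.3) = 17665 kJ/min
Energy balance on cold side (adiabatic exchanger): Q = ṁ_c·Cp_c·(T_c,out − T_c,in)
T_c,out = -35.7 + 17665/(222 × 2.44) = -3.088 °C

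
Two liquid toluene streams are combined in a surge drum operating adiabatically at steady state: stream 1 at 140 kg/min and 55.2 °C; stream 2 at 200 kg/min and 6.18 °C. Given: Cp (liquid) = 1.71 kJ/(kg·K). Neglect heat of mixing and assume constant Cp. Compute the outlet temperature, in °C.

T_out = 26.4 °C

No heat crosses the boundary, so H_out = H_in.
Σ ṁᵢCp,ᵢTᵢ = 140×1.71×55.2 + 200×1.71×6.18 = 15328
Σ ṁᵢCp,ᵢ = 140×1.71 + 200×1.71 = 581.4
T_out = 15328 / 581.4 = 26.365 °C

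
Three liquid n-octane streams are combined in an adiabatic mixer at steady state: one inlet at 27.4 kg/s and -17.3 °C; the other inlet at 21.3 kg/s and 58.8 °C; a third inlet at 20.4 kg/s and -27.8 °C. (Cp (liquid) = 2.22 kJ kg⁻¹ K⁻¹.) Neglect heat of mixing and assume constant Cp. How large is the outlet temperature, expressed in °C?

Energy balance with Q = 0: Σ ṁᵢCp,ᵢ(T_out − Tᵢ) = 0
Σ ṁᵢCp,ᵢTᵢ = 27.4×2.22×-17.3 + 21.3×2.22×58.8 + 20.4×2.22×-27.8 = 469.09
Σ ṁᵢCp,ᵢ = 27.4×2.22 + 21.3×2.22 + 20.4×2.22 = 153.4
T_out = 469.09 / 153.4 = 3.0579 °C

T_out = 3.06 °C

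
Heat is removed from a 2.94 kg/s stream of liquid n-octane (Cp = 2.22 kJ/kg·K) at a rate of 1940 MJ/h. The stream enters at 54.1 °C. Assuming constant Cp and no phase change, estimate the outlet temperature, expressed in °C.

Q = 1940 MJ/h = 538.89 kJ/s
ΔT = Q/(ṁ·Cp) = 538.89/(2.94×2.22) = 82.566 K
T_out = 54.1 − 82.566 = -28.466 °C

T_out = -28.5 °C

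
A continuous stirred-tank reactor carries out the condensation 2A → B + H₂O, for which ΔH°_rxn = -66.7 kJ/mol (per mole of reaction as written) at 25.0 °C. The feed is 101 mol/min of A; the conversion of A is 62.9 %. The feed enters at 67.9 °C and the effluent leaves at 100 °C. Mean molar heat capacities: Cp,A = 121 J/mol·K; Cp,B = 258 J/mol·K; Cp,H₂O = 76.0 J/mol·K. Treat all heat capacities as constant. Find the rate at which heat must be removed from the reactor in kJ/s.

Extent of reaction ξ = 0.629 × 101 / 2 = 31.765 mol/min
Reaction term: ξ·ΔH°_rxn = 31.765 × -66.7 = -2118.7 kJ/min
Sensible, feed 67.9→25 °C: -524.28 kJ/min
Outlet flows (mol/min): A 37.471, B 31.765, H₂O 31.765
Sensible, products 25→100 °C: 1135.8 kJ/min
Q = ΔH = -1507.2 kJ/min = -25.12 kW
Heat removed = 25.12 kJ/s

Q_out = 25.1 kJ/s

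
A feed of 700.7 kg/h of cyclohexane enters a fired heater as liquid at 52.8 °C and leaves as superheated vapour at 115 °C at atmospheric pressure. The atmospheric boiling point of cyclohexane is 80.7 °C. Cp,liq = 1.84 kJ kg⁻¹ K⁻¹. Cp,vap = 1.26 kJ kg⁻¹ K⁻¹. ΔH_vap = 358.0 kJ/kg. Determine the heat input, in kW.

Q = 88.1 kW

liquid 52.8→80.7 °C: 51.336 kJ/kg
vaporisation at 80.7 °C: 358 kJ/kg
vapour 80.7→115 °C: 43.218 kJ/kg
Δh = 51.336 + 358 + 43.218 = 452.55 kJ/kg
Q = ṁ·Δh = 700.7 kg/h × 452.55 kJ/kg = 317100 kJ/h
|Q| = 88.085 kW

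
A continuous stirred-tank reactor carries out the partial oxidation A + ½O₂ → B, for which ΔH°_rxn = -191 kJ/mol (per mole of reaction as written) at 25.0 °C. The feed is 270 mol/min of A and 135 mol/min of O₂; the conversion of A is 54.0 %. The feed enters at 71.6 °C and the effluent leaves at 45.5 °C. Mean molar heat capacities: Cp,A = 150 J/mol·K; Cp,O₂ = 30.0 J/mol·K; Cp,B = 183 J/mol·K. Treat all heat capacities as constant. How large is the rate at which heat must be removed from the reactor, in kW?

Extent of reaction ξ = 0.540 × 270 = 145.8 mol/min
Reaction term: ξ·ΔH°_rxn = 145.8 × -191 = -27848 kJ/min
Sensible, feed 71.6→25 °C: -2076 kJ/min
Outlet flows (mol/min): A 124.2, O₂ 62.1, B 145.8
Sensible, products 25→45.5 °C: 967.08 kJ/min
Q = ΔH = -28957 kJ/min = -482.61 kW
Heat removed = 482.61 kW

Q_out = 483 kW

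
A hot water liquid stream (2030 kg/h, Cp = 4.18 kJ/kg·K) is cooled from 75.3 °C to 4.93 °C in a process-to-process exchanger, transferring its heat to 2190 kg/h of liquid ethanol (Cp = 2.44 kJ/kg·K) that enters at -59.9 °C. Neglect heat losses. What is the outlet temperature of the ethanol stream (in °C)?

T_c,out = 51.8 °C

Heat released by hot stream: Q = 2030 × 4.18 × (75.3 − 4.93) = 597120 kJ/h
Energy balance on cold side (adiabatic exchanger): Q = ṁ_c·Cp_c·(T_c,out − T_c,in)
T_c,out = -59.9 + 597120/(2190 × 2.44) = 51.844 °C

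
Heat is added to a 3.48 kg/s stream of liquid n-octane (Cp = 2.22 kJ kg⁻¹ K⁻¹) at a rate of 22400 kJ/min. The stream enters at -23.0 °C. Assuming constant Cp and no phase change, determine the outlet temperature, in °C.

Q = 22400 kJ/min = 373.33 kJ/s
ΔT = Q/(ṁ·Cp) = 373.33/(3.48×2.22) = 48.324 K
T_out = -23.0 + 48.324 = 25.324 °C

T_out = 25.3 °C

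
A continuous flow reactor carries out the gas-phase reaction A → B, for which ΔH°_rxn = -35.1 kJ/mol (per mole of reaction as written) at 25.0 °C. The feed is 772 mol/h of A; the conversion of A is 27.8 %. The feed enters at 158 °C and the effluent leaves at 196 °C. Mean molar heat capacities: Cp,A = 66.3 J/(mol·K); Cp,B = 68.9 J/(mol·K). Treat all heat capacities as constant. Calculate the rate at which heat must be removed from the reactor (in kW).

Extent of reaction ξ = 0.278 × 772 = 214.62 mol/h
Reaction term: ξ·ΔH°_rxn = 214.62 × -35.1 = -7533 kJ/h
Sensible, feed 158→25 °C: -6807.4 kJ/h
Outlet flows (mol/h): A 557.38, B 214.62
Sensible, products 25→196 °C: 8847.8 kJ/h
Q = ΔH = -5492.6 kJ/h = -1.5257 kW
Heat removed = 1.5257 kW

Q_out = 1.53 kW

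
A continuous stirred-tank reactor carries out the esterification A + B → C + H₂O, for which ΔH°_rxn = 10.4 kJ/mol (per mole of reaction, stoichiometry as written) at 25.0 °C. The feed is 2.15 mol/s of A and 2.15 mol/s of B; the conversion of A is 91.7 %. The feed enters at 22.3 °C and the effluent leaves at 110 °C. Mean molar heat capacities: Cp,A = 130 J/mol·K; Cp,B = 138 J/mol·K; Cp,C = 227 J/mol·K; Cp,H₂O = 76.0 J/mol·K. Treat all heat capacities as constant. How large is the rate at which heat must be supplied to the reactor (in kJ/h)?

Q_in = 277000 kJ/h

Extent of reaction ξ = 0.917 × 2.15 = 1.9715 mol/s
Reaction term: ξ·ΔH°_rxn = 1.9715 × 10.4 = 20.504 kJ/s
Sensible, feed 22.3→25 °C: 1.5557 kJ/s
Outlet flows (mol/s): A 0.17845, B 0.17845, C 1.9715, H₂O 1.9715
Sensible, products 25→110 °C: 54.842 kJ/s
Q = ΔH = 76.902 kJ/s = 76.902 kW
Heat supplied = 276850 kJ/h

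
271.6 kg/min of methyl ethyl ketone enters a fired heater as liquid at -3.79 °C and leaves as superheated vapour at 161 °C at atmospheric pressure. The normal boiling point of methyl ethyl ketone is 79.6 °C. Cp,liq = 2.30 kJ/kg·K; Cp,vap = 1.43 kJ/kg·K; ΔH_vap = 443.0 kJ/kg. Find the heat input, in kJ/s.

liquid -3.79→79.6 °C: 191.8 kJ/kg
vaporisation at 79.6 °C: 443 kJ/kg
vapour 79.6→161 °C: 116.4 kJ/kg
Δh = 191.8 + 443 + 116.4 = 751.2 kJ/kg
Q = ṁ·Δh = 271.6 kg/min × 751.2 kJ/kg = 204030 kJ/min
|Q| = 3400.4 kW

Q = 3400 kJ/s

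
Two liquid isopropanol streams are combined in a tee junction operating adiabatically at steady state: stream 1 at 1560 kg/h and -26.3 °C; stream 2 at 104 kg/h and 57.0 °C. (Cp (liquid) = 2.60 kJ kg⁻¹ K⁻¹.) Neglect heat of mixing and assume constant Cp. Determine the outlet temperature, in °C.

No heat crosses the boundary, so H_out = H_in.
Σ ṁᵢCp,ᵢTᵢ = 1560×2.60×-26.3 + 104×2.60×57.0 = -91260
Σ ṁᵢCp,ᵢ = 1560×2.60 + 104×2.60 = 4326.4
T_out = -91260 / 4326.4 = -21.094 °C

T_out = -21.1 °C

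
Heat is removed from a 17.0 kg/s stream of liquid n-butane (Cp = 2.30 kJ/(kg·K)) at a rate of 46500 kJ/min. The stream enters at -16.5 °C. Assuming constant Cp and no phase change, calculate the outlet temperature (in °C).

Q = 46500 kJ/min = 775 kJ/s
ΔT = Q/(ṁ·Cp) = 775/(17.0×2.30) = 19.821 K
T_out = -16.5 − 19.821 = -36.321 °C

T_out = -36.3 °C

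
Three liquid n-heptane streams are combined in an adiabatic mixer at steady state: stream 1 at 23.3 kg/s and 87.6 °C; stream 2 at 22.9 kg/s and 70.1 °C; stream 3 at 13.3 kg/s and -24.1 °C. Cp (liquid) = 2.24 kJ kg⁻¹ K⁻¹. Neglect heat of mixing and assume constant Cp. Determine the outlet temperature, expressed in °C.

T_out = 55.9 °C

Adiabatic, steady state ⇒ Σ ṁᵢCp,ᵢ(T_out − Tᵢ) = 0
T_out = Σ ṁᵢCp,ᵢTᵢ / Σ ṁᵢCp,ᵢ
      = 7449.9 / 133.28 = 55.896 °C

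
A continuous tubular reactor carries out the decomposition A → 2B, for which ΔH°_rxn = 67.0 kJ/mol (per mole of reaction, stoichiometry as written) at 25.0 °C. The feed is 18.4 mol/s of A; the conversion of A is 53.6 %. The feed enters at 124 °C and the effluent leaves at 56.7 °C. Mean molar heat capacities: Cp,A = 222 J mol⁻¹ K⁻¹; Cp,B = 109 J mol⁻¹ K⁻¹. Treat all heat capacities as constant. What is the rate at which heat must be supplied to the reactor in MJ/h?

Extent of reaction ξ = 0.536 × 18.4 = 9.8624 mol/s
Reaction term: ξ·ΔH°_rxn = 9.8624 × 67.0 = 660.78 kJ/s
Sensible, feed 124→25 °C: -404.4 kJ/s
Outlet flows (mol/s): A 8.5376, B 19.725
Sensible, products 25→56.7 °C: 128.24 kJ/s
Q = ΔH = 384.62 kJ/s = 384.62 kW
Heat supplied = 1384.6 MJ/h

Q_in = 1380 MJ/h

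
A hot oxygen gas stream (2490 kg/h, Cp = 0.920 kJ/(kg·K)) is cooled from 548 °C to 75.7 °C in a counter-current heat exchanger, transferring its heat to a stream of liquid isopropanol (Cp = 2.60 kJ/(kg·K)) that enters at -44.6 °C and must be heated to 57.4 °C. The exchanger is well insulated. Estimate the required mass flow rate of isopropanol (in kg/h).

ṁ_c = 4080 kg/h

Heat released by hot stream: Q = 2490 × 0.920 × (548 − 75.7) = 1.0819e+06 kJ/h
Energy balance on cold side (adiabatic exchanger): Q = ṁ_c·Cp_c·(T_c,out − T_c,in)
ṁ_c = 1.0819e+06 / [2.60 × (57.4 − -44.6)] = 4079.7 kg/h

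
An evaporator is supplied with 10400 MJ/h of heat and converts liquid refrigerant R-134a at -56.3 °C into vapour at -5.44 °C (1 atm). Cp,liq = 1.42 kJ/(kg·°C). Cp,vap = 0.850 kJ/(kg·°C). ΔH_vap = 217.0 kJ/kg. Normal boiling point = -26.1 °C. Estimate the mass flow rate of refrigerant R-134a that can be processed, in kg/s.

ṁ = 10.4 kg/s

Δh = 1.42×(-26.1−-56.3) + 217.0 + 0.850×(-5.44−-26.1) = 277.44 kJ/kg
Q = 10400 MJ/h = 2888.9 kJ/s = 2888.9 kJ/s
ṁ = Q/Δh = 2888.9 / 277.44 = 10.412 kg/s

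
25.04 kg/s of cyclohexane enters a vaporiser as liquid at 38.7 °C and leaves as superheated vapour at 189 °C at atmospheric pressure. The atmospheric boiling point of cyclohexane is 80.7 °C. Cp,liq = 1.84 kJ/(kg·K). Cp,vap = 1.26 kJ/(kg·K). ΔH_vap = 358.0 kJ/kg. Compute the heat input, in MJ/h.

Q = 51500 MJ/h

liquid 38.7→80.7 °C: 77.28 kJ/kg
vaporisation at 80.7 °C: 358 kJ/kg
vapour 80.7→189 °C: 136.46 kJ/kg
Δh = 77.28 + 358 + 136.46 = 571.74 kJ/kg
Q = ṁ·Δh = 25.04 kg/s × 571.74 kJ/kg = 14316 kJ/s
|Q| = 14316 kW = 51539 MJ/h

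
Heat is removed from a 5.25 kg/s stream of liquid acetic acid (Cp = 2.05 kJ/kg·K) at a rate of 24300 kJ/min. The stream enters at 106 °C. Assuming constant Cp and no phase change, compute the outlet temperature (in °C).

T_out = 68.4 °C

Q = 24300 kJ/min = 405 kJ/s
ΔT = Q/(ṁ·Cp) = 405/(5.25×2.05) = 37.631 K
T_out = 106 − 37.631 = 68.369 °C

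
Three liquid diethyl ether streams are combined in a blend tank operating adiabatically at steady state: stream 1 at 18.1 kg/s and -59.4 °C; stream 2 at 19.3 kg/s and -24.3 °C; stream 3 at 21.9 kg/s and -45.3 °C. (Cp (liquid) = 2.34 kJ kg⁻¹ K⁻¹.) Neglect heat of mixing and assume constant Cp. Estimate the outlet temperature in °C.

T_out = -42.8 °C

Adiabatic, steady state ⇒ Σ ṁᵢCp,ᵢ(T_out − Tᵢ) = 0
Σ ṁᵢCp,ᵢTᵢ = 18.1×2.34×-59.4 + 19.3×2.34×-24.3 + 21.9×2.34×-45.3 = -5934.7
Σ ṁᵢCp,ᵢ = 18.1×2.34 + 19.3×2.34 + 21.9×2.34 = 138.76
T_out = -5934.7 / 138.76 = -42.769 °C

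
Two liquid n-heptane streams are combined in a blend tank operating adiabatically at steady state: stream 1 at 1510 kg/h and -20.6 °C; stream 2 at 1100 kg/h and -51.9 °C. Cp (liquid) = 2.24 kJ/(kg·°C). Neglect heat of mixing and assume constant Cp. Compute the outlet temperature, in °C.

No heat crosses the boundary, so H_out = H_in.
Σ ṁᵢCp,ᵢTᵢ = 1510×2.24×-20.6 + 1100×2.24×-51.9 = -197560
Σ ṁᵢCp,ᵢ = 1510×2.24 + 1100×2.24 = 5846.4
T_out = -197560 / 5846.4 = -33.792 °C

T_out = -33.8 °C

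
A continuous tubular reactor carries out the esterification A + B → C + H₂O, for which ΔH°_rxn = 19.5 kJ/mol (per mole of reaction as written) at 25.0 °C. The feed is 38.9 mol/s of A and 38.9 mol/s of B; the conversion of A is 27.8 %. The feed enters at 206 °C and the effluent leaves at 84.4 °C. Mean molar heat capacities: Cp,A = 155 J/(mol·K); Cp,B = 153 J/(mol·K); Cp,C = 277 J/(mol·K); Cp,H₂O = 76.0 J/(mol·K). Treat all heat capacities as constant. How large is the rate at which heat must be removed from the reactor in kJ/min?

Q_out = 73000 kJ/min

Extent of reaction ξ = 0.278 × 38.9 = 10.814 mol/s
Reaction term: ξ·ΔH°_rxn = 10.814 × 19.5 = 210.88 kJ/s
Sensible, feed 206→25 °C: -2168.6 kJ/s
Outlet flows (mol/s): A 28.086, B 28.086, C 10.814, H₂O 10.814
Sensible, products 25→84.4 °C: 740.59 kJ/s
Q = ΔH = -1217.1 kJ/s = -1217.1 kW
Heat removed = 73028 kJ/min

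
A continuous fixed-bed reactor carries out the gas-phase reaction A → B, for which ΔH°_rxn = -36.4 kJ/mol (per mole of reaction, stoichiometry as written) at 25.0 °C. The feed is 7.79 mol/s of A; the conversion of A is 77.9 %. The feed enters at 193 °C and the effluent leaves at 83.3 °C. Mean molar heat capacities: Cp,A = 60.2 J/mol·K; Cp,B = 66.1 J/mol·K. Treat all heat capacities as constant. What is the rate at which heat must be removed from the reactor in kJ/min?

Q_out = 16200 kJ/min

Extent of reaction ξ = 0.779 × 7.79 = 6.0684 mol/s
Reaction term: ξ·ΔH°_rxn = 6.0684 × -36.4 = -220.89 kJ/s
Sensible, feed 193→25 °C: -78.785 kJ/s
Outlet flows (mol/s): A 1.7216, B 6.0684
Sensible, products 25→83.3 °C: 29.428 kJ/s
Q = ΔH = -270.25 kJ/s = -270.25 kW
Heat removed = 16215 kJ/min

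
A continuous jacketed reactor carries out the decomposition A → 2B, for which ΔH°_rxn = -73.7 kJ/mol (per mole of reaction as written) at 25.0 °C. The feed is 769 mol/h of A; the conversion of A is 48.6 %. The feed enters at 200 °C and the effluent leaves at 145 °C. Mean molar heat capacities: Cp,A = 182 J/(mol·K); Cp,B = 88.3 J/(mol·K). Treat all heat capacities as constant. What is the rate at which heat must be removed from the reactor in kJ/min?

Extent of reaction ξ = 0.486 × 769 = 373.73 mol/h
Reaction term: ξ·ΔH°_rxn = 373.73 × -73.7 = -27544 kJ/h
Sensible, feed 200→25 °C: -24493 kJ/h
Outlet flows (mol/h): A 395.27, B 747.47
Sensible, products 25→145 °C: 16553 kJ/h
Q = ΔH = -35484 kJ/h = -9.8567 kW
Heat removed = 591.4 kJ/min

Q_out = 591 kJ/min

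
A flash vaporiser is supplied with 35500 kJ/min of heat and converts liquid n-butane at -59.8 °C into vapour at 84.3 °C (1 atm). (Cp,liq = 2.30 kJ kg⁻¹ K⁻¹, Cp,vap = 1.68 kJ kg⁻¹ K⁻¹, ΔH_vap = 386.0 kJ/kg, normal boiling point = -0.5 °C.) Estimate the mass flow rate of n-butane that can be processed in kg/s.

ṁ = 0.890 kg/s

Δh = 2.30×(-0.5−-59.8) + 386.0 + 1.68×(84.3−-0.5) = 664.85 kJ/kg
Q = 35500 kJ/min = 591.67 kJ/s = 591.67 kJ/s
ṁ = Q/Δh = 591.67 / 664.85 = 0.88992 kg/s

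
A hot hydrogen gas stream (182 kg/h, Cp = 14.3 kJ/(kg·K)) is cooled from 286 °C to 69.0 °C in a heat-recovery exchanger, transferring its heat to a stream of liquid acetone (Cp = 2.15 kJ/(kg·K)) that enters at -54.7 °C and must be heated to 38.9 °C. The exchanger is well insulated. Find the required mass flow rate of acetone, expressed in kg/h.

Heat released by hot stream: Q = 182 × 14.3 × (286 − 69.0) = 564760 kJ/h
Energy balance on cold side (adiabatic exchanger): Q = ṁ_c·Cp_c·(T_c,out − T_c,in)
ṁ_c = 564760 / [2.15 × (38.9 − -54.7)] = 2806.4 kg/h

ṁ_c = 2810 kg/h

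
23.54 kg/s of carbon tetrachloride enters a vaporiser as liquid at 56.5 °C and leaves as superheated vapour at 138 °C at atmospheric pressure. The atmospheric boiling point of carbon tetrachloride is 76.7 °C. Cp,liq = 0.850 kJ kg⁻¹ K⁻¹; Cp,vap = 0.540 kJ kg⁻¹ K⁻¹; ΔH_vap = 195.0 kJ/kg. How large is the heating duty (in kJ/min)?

liquid 56.5→76.7 °C: 17.17 kJ/kg
vaporisation at 76.7 °C: 195 kJ/kg
vapour 76.7→138 °C: 33.102 kJ/kg
Δh = 17.17 + 195 + 33.102 = 245.27 kJ/kg
Q = ṁ·Δh = 23.54 kg/s × 245.27 kJ/kg = 5773.7 kJ/s
|Q| = 5773.7 kW = 346420 kJ/min

Q = 346000 kJ/min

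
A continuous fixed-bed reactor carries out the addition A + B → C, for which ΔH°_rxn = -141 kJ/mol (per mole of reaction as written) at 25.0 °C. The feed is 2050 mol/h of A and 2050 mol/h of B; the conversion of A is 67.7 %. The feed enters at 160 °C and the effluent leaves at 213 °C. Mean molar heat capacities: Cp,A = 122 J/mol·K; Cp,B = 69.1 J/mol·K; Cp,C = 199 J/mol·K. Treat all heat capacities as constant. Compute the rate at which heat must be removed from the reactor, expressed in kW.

Q_out = 48.0 kW

Extent of reaction ξ = 0.677 × 2050 = 1387.9 mol/h
Reaction term: ξ·ΔH°_rxn = 1387.9 × -141 = -195690 kJ/h
Sensible, feed 160→25 °C: -52887 kJ/h
Outlet flows (mol/h): A 662.15, B 662.15, C 1387.9
Sensible, products 25→213 °C: 75711 kJ/h
Q = ΔH = -172860 kJ/h = -48.017 kW
Heat removed = 48.017 kW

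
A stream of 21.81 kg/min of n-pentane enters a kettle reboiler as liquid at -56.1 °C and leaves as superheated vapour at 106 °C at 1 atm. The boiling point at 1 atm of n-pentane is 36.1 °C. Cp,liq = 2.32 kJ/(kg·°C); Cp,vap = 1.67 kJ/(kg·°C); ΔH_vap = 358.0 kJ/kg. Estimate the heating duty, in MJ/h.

liquid -56.1→36.1 °C: 213.9 kJ/kg
vaporisation at 36.1 °C: 358 kJ/kg
vapour 36.1→106 °C: 116.73 kJ/kg
Δh = 213.9 + 358 + 116.73 = 688.64 kJ/kg
Q = ṁ·Δh = 21.81 kg/min × 688.64 kJ/kg = 15019 kJ/min
|Q| = 250.32 kW = 901.15 MJ/h

Q = 901 MJ/h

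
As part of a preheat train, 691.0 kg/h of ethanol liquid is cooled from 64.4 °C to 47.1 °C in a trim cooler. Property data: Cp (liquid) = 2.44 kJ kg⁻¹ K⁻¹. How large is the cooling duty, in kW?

Q_c = 8.10 kW

Q = ṁ·Cp·ΔT = 691.0 × 2.44 × (47.1 − 64.4) = -29168 kJ/h
Converting: 29168 / 3600 s = 8.1024 kW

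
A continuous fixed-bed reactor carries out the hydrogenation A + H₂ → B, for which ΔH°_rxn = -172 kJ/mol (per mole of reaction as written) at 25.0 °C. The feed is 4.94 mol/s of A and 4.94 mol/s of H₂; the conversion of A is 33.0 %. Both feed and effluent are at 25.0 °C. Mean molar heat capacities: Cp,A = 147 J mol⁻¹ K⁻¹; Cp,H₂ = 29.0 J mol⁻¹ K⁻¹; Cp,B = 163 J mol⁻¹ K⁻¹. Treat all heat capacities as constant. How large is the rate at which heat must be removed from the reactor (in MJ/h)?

Q_out = 1010 MJ/h

Extent of reaction ξ = 0.330 × 4.94 = 1.6302 mol/s
Reaction term: ξ·ΔH°_rxn = 1.6302 × -172 = -280.39 kJ/s
Q = ΔH = -280.39 kJ/s = -280.39 kW
Heat removed = 1009.4 MJ/h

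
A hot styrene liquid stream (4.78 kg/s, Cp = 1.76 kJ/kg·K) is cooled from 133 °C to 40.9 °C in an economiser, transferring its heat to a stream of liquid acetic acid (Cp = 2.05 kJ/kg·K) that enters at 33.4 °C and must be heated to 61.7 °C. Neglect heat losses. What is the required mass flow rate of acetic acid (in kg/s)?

Heat released by hot stream: Q = 4.78 × 1.76 × (133 − 40.9) = 774.82 kJ/s
Energy balance on cold side (adiabatic exchanger): Q = ṁ_c·Cp_c·(T_c,out − T_c,in)
ṁ_c = 774.82 / [2.05 × (61.7 − 33.4)] = 13.355 kg/s

ṁ_c = 13.4 kg/s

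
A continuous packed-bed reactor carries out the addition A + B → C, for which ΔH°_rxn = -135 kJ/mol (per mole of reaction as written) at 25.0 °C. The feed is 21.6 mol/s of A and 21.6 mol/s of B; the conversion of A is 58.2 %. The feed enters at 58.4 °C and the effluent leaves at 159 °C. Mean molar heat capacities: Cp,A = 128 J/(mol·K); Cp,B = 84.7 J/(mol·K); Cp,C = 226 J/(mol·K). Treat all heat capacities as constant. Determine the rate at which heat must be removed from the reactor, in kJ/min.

Extent of reaction ξ = 0.582 × 21.6 = 12.571 mol/s
Reaction term: ξ·ΔH°_rxn = 12.571 × -135 = -1697.1 kJ/s
Sensible, feed 58.4→25 °C: -153.45 kJ/s
Outlet flows (mol/s): A 9.0288, B 9.0288, C 12.571
Sensible, products 25→159 °C: 638.04 kJ/s
Q = ΔH = -1212.5 kJ/s = -1212.5 kW
Heat removed = 72751 kJ/min

Q_out = 72800 kJ/min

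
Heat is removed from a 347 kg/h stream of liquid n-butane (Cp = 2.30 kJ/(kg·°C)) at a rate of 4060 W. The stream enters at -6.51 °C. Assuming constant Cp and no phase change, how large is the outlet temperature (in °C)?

Q = 4060 W = 14616 kJ/h
ΔT = Q/(ṁ·Cp) = 14616/(347×2.30) = 18.313 K
T_out = -6.51 − 18.313 = -24.823 °C

T_out = -24.8 °C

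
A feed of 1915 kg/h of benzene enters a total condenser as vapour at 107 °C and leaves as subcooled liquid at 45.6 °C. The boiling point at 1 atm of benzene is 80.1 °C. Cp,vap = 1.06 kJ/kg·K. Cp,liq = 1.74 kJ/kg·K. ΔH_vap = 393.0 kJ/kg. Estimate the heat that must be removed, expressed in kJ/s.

vapour 107→80.1 °C: -28.514 kJ/kg
condensation at 80.1 °C: -393 kJ/kg
liquid 80.1→45.6 °C: -60.03 kJ/kg
Δh = -28.514 + -393 + -60.03 = -481.54 kJ/kg
Q = ṁ·Δh = 1915 kg/h × -481.54 kJ/kg = -922160 kJ/h
|Q| = 256.15 kW

Q_c = 256 kJ/s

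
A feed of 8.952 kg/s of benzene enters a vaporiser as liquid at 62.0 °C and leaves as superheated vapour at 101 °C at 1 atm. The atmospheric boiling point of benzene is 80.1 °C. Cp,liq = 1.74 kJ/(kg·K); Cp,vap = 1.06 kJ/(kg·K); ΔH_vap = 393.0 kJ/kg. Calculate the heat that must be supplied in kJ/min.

Q = 240000 kJ/min

liquid 62.0→80.1 °C: 31.494 kJ/kg
vaporisation at 80.1 °C: 393 kJ/kg
vapour 80.1→101 °C: 22.154 kJ/kg
Δh = 31.494 + 393 + 22.154 = 446.65 kJ/kg
Q = ṁ·Δh = 8.952 kg/s × 446.65 kJ/kg = 3998.4 kJ/s
|Q| = 3998.4 kW = 239900 kJ/min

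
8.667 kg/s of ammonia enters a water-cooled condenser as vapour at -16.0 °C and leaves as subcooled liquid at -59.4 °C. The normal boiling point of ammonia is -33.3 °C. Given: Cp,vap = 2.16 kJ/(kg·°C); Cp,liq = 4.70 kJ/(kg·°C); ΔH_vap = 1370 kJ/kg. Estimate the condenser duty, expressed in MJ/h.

Q_c = 47700 MJ/h

vapour -16.0→-33.3 °C: -37.368 kJ/kg
condensation at -33.3 °C: -1370 kJ/kg
liquid -33.3→-59.4 °C: -122.67 kJ/kg
Δh = -37.368 + -1370 + -122.67 = -1530 kJ/kg
Q = ṁ·Δh = 8.667 kg/s × -1530 kJ/kg = -13261 kJ/s
|Q| = 13261 kW = 47739 MJ/h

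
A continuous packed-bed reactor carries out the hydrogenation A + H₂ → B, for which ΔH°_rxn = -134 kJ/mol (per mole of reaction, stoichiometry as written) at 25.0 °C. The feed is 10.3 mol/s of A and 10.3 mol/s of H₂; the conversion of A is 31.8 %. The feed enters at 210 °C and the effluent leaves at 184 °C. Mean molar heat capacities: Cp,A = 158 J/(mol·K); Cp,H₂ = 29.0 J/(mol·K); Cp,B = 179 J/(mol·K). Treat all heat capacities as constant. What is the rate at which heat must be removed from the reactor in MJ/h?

Extent of reaction ξ = 0.318 × 10.3 = 3.2754 mol/s
Reaction term: ξ·ΔH°_rxn = 3.2754 × -134 = -438.9 kJ/s
Sensible, feed 210→25 °C: -356.33 kJ/s
Outlet flows (mol/s): A 7.0246, H₂ 7.0246, B 3.2754
Sensible, products 25→184 °C: 302.08 kJ/s
Q = ΔH = -493.15 kJ/s = -493.15 kW
Heat removed = 1775.3 MJ/h

Q_out = 1780 MJ/h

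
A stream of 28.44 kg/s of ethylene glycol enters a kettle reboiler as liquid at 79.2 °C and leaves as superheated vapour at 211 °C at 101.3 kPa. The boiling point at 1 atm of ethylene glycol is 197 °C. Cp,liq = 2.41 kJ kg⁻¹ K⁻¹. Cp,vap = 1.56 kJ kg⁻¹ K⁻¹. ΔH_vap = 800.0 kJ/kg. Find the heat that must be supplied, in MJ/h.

Q = 113000 MJ/h

liquid 79.2→197 °C: 283.9 kJ/kg
vaporisation at 197 °C: 800 kJ/kg
vapour 197→211 °C: 21.84 kJ/kg
Δh = 283.9 + 800 + 21.84 = 1105.7 kJ/kg
Q = ṁ·Δh = 28.44 kg/s × 1105.7 kJ/kg = 31447 kJ/s
|Q| = 31447 kW = 113210 MJ/h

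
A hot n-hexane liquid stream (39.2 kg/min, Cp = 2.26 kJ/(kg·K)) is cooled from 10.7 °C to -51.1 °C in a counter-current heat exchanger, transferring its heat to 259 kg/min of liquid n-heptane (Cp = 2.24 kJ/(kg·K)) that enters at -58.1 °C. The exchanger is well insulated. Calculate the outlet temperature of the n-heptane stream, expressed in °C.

Heat released by hot stream: Q = 39.2 × 2.26 × (10.7 − -51.1) = 5475 kJ/min
Energy balance on cold side (adiabatic exchanger): Q = ṁ_c·Cp_c·(T_c,out − T_c,in)
T_c,out = -58.1 + 5475/(259 × 2.24) = -48.663 °C

T_c,out = -48.7 °C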